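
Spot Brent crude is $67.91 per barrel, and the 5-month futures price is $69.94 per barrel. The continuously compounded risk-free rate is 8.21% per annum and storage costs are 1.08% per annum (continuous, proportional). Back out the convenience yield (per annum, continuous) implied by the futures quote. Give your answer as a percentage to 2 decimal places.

2.22%

F = S·e^((r+u−y)T) ⇒ (r+u−y) = ln(F/S)/T
ln(69.94/67.91) = 0.029454; /T ⇒ 0.070690
y = r + u − ln(F/S)/T = 0.0821 + 0.0108 − 0.070690 = 0.022210
y = 2.22%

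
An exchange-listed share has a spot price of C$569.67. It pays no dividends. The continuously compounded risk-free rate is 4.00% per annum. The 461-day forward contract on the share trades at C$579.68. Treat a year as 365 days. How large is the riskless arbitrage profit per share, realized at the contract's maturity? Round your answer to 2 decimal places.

C$19.51 per share

Fair forward: F* = S·e^(carry·T), with carry = r = 0.0400
F* = 569.67 · e^(0.0400 × 461/365) = 569.67 · e^0.050521 = 569.67 × 1.051819 = C$599.1897
Market C$579.68 < fair C$599.1897: forward underpriced → reverse cash-and-carry (short spot, go long the forward).
At maturity, profit = |F_mkt − F*| = |579.68 − 599.1897| = C$19.51 per share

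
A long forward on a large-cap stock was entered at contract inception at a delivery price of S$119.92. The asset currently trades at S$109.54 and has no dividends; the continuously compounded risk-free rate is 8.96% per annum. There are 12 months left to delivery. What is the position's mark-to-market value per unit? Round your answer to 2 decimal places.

Current fair forward for the remaining 12 months: F = S·e^(r·T), r = 0.0896
F = 109.54 · e^(0.0896 × 12/12) = 109.54 × 1.093737 = 119.8080
Value of long forward = (F − K)·e^(−rT) = (119.8080 − 119.92) · e^(−0.0896·12/12)
= -0.1120 × 0.914297 = -0.10

-S$0.10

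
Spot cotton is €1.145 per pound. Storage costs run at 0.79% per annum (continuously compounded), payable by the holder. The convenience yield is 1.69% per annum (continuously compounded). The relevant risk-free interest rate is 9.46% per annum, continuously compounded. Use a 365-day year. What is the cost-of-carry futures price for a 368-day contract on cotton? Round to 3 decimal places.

€1.248 per pound

Net carry = r + u − y = 0.0946 + 0.0079 − 0.0169 = 0.0856
F = S·e^((r+u−y)T) = 1.145 · e^(0.0856 × 368/365) = 1.145 · e^0.086304
= 1.145 × 1.090138 = €1.248 per pound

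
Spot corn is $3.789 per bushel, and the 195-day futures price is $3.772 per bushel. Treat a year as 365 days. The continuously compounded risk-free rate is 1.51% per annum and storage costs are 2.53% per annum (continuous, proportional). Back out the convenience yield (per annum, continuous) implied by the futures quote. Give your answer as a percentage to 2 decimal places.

4.88%

F = S·e^((r+u−y)T) ⇒ (r+u−y) = ln(F/S)/T
ln(3.772/3.789) = -0.004497; /T ⇒ -0.008417
y = r + u − ln(F/S)/T = 0.0151 + 0.0253 + 0.008417 = 0.048817
y = 4.88%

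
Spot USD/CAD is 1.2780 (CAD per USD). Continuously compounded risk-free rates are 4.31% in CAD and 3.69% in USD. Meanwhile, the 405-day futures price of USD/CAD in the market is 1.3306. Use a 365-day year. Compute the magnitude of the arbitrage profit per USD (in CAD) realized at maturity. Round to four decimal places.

Fair futures: F* = S·e^(carry·T), with carry = (r_CAD − r_USD) = 0.0431 − 0.0369 = 0.0062
F* = 1.2780 · e^(0.0062 × 405/365) = 1.2780 · e^0.006879 = 1.2780 × 1.006903 = 1.2868
Market 1.3306 > fair 1.2868: forward overpriced → cash-and-carry (buy spot, short the forward).
At maturity, profit = |F_mkt − F*| = |1.3306 − 1.2868| = 0.0438 per USD (in CAD)

0.0438 per USD (in CAD)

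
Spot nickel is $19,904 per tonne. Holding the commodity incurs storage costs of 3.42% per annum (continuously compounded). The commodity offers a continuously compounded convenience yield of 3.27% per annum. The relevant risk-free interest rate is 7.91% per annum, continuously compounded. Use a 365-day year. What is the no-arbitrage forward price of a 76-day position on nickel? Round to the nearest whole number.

Net carry = r + u − y = 0.0791 + 0.0342 − 0.0327 = 0.0806
F = S·e^((r+u−y)T) = 19904 · e^(0.0806 × 76/365) = 19904 · e^0.016782
= 19904 × 1.016924 = $20,241 per tonne

$20,241 per tonne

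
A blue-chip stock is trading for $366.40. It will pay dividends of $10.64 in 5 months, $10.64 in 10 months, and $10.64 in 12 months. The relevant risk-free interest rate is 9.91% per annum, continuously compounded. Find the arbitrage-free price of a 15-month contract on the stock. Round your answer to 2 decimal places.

$381.17

PV(dividends) I = 10.64·e^(−0.0991·5/12) + 10.64·e^(−0.0991·10/12) + 10.64·e^(−0.0991·12/12)
I = 10.2096 + 9.7966 + 9.6361 = 29.6423
F = (S − I)·e^(rT) = (366.40 − 29.6423) · e^(0.0991·15/12)
= 336.7577 · e^0.123875 = 336.7577 × 1.131874 = $381.17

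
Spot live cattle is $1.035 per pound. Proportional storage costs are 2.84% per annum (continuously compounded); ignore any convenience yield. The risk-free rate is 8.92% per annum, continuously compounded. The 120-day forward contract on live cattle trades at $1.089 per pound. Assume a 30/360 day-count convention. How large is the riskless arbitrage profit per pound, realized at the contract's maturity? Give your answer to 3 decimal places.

$0.013 per pound

Fair forward: F* = S·e^(carry·T), with carry = (r + u) = 0.0892 + 0.0284 = 0.1176
F* = 1.035 · e^(0.1176 × 120/360) = 1.035 · e^0.039200 = 1.035 × 1.039978 = $1.0764
Market $1.089 > fair $1.0764: forward overpriced → cash-and-carry (buy spot, short the forward).
At maturity, profit = |F_mkt − F*| = |1.089 − 1.0764| = $0.013 per pound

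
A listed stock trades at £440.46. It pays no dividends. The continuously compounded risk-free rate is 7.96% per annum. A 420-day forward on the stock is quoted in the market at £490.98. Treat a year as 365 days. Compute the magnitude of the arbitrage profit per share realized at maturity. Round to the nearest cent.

Fair forward: F* = S·e^(carry·T), with carry = r = 0.0796
F* = 440.46 · e^(0.0796 × 420/365) = 440.46 · e^0.091595 = 440.46 × 1.095921 = £482.7094
Market £490.98 > fair £482.7094: forward overpriced → cash-and-carry (buy spot, short the forward).
At maturity, profit = |F_mkt − F*| = |490.98 − 482.7094| = £8.27 per share

£8.27 per share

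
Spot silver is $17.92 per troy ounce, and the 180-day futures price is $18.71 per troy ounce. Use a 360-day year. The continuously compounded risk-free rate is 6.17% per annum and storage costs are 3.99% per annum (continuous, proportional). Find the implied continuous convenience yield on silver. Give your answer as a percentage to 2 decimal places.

1.53%

F = S·e^((r+u−y)T) ⇒ (r+u−y) = ln(F/S)/T
ln(18.71/17.92) = 0.043141; /T ⇒ 0.086282
y = r + u − ln(F/S)/T = 0.0617 + 0.0399 − 0.086282 = 0.015318
y = 1.53%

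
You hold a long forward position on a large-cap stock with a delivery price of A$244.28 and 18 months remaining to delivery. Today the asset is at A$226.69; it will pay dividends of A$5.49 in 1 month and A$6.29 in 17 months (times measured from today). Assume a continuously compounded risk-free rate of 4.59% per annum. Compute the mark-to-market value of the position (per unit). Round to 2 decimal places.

PV(remaining dividends) I = 5.49·e^(−0.0459·1/12) + 6.29·e^(−0.0459·17/12) = 11.3630
Current forward F = (S − I)·e^(rT) = (226.69 − 11.3630)·e^(0.0459·18/12) = 215.3270 × 1.071276 = 230.6746
Value (long) = (F − K)·e^(−rT) = (230.6746 − 244.28) × 0.933467 = -12.7002
Value = -A$12.70

-A$12.70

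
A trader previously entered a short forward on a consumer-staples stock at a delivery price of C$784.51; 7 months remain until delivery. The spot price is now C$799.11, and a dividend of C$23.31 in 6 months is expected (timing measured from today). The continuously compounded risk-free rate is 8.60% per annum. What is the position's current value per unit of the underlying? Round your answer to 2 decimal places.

PV(remaining dividends) I = 23.31·e^(−0.0860·6/12) = 22.3289
Current forward F = (S − I)·e^(rT) = (799.11 − 22.3289)·e^(0.0860·7/12) = 776.7811 × 1.051446 = 816.7434
Value (long) = (F − K)·e^(−rT) = (816.7434 − 784.51) × 0.951071 = 30.6563
Short position value = −(long value) = -C$30.66

-C$30.66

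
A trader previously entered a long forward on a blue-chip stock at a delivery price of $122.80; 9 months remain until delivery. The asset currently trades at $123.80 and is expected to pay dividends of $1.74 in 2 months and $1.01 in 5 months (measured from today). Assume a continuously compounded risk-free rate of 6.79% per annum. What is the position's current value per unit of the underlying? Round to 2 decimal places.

PV(remaining dividends) I = 1.74·e^(−0.0679·2/12) + 1.01·e^(−0.0679·5/12) = 2.7022
Current forward F = (S − I)·e^(rT) = (123.80 − 2.7022)·e^(0.0679·9/12) = 121.0978 × 1.052244 = 127.4244
Value (long) = (F − K)·e^(−rT) = (127.4244 − 122.80) × 0.950350 = 4.3948
Value = $4.39

$4.39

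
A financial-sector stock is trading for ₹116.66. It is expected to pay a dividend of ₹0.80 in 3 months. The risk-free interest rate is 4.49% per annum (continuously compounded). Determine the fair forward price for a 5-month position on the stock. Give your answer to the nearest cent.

PV(dividends) I = 0.80·e^(−0.0449·3/12)
I = 0.7911
F = (S − I)·e^(rT) = (116.66 − 0.7911) · e^(0.0449·5/12)
= 115.8689 · e^0.018708 = 115.8689 × 1.018884 = ₹118.06

₹118.06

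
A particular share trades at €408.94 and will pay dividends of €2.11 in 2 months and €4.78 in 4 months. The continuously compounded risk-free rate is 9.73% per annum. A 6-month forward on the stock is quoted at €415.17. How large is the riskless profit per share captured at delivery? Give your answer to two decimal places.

PV(dividends) I = 2.11·e^(−0.0973·2/12) + 4.78·e^(−0.0973·4/12) = 6.7035
Fair forward F* = (S − I)·e^(rT) = (408.94 − 6.7035)·e^0.048650 = 402.2365 × 1.049853 = 422.2892
Market €415.17 < fair 422.2892: forward underpriced → reverse cash-and-carry (short the stock, invest proceeds at r, pay the dividends, go long the forward).
Profit at T = |F_mkt − F*| = |415.17 − 422.2892| = €7.12 per share

€7.12 per share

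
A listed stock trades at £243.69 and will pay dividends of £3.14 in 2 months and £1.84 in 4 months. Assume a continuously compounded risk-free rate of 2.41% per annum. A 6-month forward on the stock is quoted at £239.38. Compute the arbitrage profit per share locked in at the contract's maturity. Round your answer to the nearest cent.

PV(dividends) I = 3.14·e^(−0.0241·2/12) + 1.84·e^(−0.0241·4/12) = 4.9527
Fair forward F* = (S − I)·e^(rT) = (243.69 − 4.9527)·e^0.012050 = 238.7373 × 1.012123 = 241.6315
Market £239.38 < fair 241.6315: forward underpriced → reverse cash-and-carry (short the stock, invest proceeds at r, pay the dividends, go long the forward).
Profit at T = |F_mkt − F*| = |239.38 − 241.6315| = £2.25 per share

£2.25 per share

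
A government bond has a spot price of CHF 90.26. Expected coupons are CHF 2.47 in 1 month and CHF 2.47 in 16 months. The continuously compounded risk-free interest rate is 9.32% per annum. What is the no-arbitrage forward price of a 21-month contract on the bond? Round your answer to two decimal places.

PV(coupons) I = 2.47·e^(−0.0932·1/12) + 2.47·e^(−0.0932·16/12)
I = 2.4509 + 2.1814 = 4.6323
F = (S − I)·e^(rT) = (90.26 − 4.6323) · e^(0.0932·21/12)
= 85.6277 · e^0.163100 = 85.6277 × 1.177154 = CHF 100.80

CHF 100.80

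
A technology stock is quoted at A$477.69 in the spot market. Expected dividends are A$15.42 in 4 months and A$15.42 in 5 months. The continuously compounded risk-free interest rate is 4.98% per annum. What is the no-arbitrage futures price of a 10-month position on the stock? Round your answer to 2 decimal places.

PV(dividends) I = 15.42·e^(−0.0498·4/12) + 15.42·e^(−0.0498·5/12)
I = 15.1661 + 15.1033 = 30.2694
F = (S − I)·e^(rT) = (477.69 − 30.2694) · e^(0.0498·10/12)
= 447.4206 · e^0.041500 = 447.4206 × 1.042373 = A$466.38

A$466.38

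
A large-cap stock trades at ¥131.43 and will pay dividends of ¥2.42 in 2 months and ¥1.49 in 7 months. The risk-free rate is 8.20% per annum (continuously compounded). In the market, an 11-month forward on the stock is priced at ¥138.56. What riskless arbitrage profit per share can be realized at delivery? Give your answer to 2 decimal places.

PV(dividends) I = 2.42·e^(−0.0820·2/12) + 1.49·e^(−0.0820·7/12) = 3.8076
Fair forward F* = (S − I)·e^(rT) = (131.43 − 3.8076)·e^0.075167 = 127.6224 × 1.078064 = 137.5851
Market ¥138.56 > fair 137.5851: forward overpriced → cash-and-carry (borrow at r, buy the stock and collect the dividends, short the forward).
Profit at T = |F_mkt − F*| = |138.56 − 137.5851| = ¥0.97 per share

¥0.97 per share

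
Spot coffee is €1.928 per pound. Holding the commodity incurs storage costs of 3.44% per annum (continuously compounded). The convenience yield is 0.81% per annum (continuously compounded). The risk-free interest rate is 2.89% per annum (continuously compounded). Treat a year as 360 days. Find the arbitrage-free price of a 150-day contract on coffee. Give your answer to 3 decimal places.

Net carry = r + u − y = 0.0289 + 0.0344 − 0.0081 = 0.0552
F = S·e^((r+u−y)T) = 1.928 · e^(0.0552 × 150/360) = 1.928 · e^0.023000
= 1.928 × 1.023267 = €1.973 per pound

€1.973 per pound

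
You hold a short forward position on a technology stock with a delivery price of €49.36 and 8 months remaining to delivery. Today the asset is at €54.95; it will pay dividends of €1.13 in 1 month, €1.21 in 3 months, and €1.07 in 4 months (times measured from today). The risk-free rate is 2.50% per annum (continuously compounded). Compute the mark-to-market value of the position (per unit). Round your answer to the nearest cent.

-€3.01

PV(remaining dividends) I = 1.13·e^(−0.0250·1/12) + 1.21·e^(−0.0250·3/12) + 1.07·e^(−0.0250·4/12) = 3.3912
Current forward F = (S − I)·e^(rT) = (54.95 − 3.3912)·e^(0.0250·8/12) = 51.5588 × 1.016806 = 52.4253
Value (long) = (F − K)·e^(−rT) = (52.4253 − 49.36) × 0.983471 = 3.0146
Short position value = −(long value) = -€3.01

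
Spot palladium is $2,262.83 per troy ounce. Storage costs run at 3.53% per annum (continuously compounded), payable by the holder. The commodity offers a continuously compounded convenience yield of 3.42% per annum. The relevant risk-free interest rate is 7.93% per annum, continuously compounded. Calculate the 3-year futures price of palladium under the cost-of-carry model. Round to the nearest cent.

Net carry = r + u − y = 0.0793 + 0.0353 − 0.0342 = 0.0804
F = S·e^((r+u−y)T) = 2262.83 · e^(0.0804 × 3) = 2262.83 · e^0.24120000
= 2262.83 × 1.27277556 = $2,880.07 per troy ounce

$2,880.07 per troy ounce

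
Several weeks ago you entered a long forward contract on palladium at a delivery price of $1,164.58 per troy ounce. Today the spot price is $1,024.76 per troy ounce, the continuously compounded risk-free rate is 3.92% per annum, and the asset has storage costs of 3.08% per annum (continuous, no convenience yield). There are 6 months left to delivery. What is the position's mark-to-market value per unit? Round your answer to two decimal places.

Current fair forward for the remaining 6 months: F = S·e^((r + u)·T), (r + u) = 0.0392 + 0.0308 = 0.0700
F = 1024.76 · e^(0.0700 × 6/12) = 1024.76 × 1.03561971 = 1061.2617
Value of long forward = (F − K)·e^(−rT) = (1061.2617 − 1164.58) · e^(−0.0392·6/12)
= -103.3183 × 0.98059083 = -101.31

-$101.31 per troy ounce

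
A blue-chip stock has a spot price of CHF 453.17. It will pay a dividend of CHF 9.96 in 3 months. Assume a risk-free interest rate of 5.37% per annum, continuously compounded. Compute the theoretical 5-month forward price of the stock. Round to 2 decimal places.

PV(dividends) I = 9.96·e^(−0.0537·3/12)
I = 9.8272
F = (S − I)·e^(rT) = (453.17 − 9.8272) · e^(0.0537·5/12)
= 443.3428 · e^0.022375 = 443.3428 × 1.022627 = CHF 453.37

CHF 453.37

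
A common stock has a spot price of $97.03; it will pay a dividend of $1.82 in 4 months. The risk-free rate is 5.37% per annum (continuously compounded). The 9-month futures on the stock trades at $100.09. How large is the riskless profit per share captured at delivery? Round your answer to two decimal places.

$0.93 per share

PV(dividends) I = 1.82·e^(−0.0537·4/12) = 1.7877
Fair futures F* = (S − I)·e^(rT) = (97.03 − 1.7877)·e^0.040275 = 95.2423 × 1.041097 = 99.1565
Market $100.09 > fair 99.1565: forward overpriced → cash-and-carry (borrow at r, buy the stock and collect the dividends, short the forward).
Profit at T = |F_mkt − F*| = |100.09 − 99.1565| = $0.93 per share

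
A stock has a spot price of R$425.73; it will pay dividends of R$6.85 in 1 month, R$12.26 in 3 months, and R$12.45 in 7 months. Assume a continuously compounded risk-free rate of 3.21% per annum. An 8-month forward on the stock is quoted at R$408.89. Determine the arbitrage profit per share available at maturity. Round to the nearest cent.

PV(dividends) I = 6.85·e^(−0.0321·1/12) + 12.26·e^(−0.0321·3/12) + 12.45·e^(−0.0321·7/12) = 31.2128
Fair forward F* = (S − I)·e^(rT) = (425.73 − 31.2128)·e^0.021400 = 394.5172 × 1.021631 = 403.0510
Market R$408.89 > fair 403.0510: forward overpriced → cash-and-carry (borrow at r, buy the stock and collect the dividends, short the forward).
Profit at T = |F_mkt − F*| = |408.89 − 403.0510| = R$5.84 per share

R$5.84 per share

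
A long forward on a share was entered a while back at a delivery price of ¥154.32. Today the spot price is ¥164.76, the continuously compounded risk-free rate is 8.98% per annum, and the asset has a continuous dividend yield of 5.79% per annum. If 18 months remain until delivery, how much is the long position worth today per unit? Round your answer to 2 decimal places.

Current fair forward for the remaining 18 months: F = S·e^((r − q)·T), (r − q) = 0.0898 − 0.0579 = 0.0319
F = 164.76 · e^(0.0319 × 18/12) = 164.76 × 1.049013 = 172.8354
Value of long forward = (F − K)·e^(−rT) = (172.8354 − 154.32) · e^(−0.0898·18/12)
= 18.5154 × 0.873978 = 16.18

¥16.18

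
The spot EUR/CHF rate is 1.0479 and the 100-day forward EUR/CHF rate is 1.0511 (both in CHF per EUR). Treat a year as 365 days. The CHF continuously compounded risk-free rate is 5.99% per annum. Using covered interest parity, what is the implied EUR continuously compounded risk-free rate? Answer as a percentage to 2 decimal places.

4.88%

F = S·e^((r_CHF − r_EUR)T) ⇒ r_EUR = r_CHF − ln(F/S)/T
ln(1.0511/1.0479) = 0.003049; /(100/365) = 0.011129
r_EUR = 0.0599 − 0.011129 = 0.048771
r_EUR = 4.88%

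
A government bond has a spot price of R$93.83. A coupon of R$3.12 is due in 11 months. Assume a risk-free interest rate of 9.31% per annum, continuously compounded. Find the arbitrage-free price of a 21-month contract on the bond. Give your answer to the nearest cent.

R$107.06

PV(coupons) I = 3.12·e^(−0.0931·11/12)
I = 2.8648
F = (S − I)·e^(rT) = (93.83 − 2.8648) · e^(0.0931·21/12)
= 90.9652 · e^0.162925 = 90.9652 × 1.176948 = R$107.06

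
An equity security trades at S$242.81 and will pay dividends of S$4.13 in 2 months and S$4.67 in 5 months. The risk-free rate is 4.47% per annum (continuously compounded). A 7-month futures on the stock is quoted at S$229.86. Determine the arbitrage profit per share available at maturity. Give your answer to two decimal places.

PV(dividends) I = 4.13·e^(−0.0447·2/12) + 4.67·e^(−0.0447·5/12) = 8.6832
Fair futures F* = (S − I)·e^(rT) = (242.81 − 8.6832)·e^0.026075 = 234.1268 × 1.026418 = 240.3120
Market S$229.86 < fair 240.3120: forward underpriced → reverse cash-and-carry (short the stock, invest proceeds at r, pay the dividends, go long the forward).
Profit at T = |F_mkt − F*| = |229.86 − 240.3120| = S$10.45 per share

S$10.45 per share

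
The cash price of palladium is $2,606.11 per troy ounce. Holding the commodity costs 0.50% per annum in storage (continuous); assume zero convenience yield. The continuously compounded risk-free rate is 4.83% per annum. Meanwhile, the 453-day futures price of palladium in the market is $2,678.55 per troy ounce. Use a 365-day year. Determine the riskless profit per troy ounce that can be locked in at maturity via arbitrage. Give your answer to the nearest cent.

$105.79 per troy ounce

Fair futures: F* = S·e^(carry·T), with carry = (r + u) = 0.0483 + 0.0050 = 0.0533
F* = 2606.11 · e^(0.0533 × 453/365) = 2606.11 · e^0.06615041 = 2606.11 × 1.06838740 = $2784.3351
Market $2678.55 < fair $2784.3351: forward underpriced → reverse cash-and-carry (short spot, go long the forward).
At maturity, profit = |F_mkt − F*| = |2678.55 − 2784.3351| = $105.79 per troy ounce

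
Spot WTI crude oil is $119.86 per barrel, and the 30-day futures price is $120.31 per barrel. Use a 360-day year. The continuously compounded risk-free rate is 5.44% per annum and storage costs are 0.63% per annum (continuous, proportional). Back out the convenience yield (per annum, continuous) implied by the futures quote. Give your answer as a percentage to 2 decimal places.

F = S·e^((r+u−y)T) ⇒ (r+u−y) = ln(F/S)/T
ln(120.31/119.86) = 0.003747; /T ⇒ 0.044964
y = r + u − ln(F/S)/T = 0.0544 + 0.0063 − 0.044964 = 0.015736
y = 1.57%

1.57%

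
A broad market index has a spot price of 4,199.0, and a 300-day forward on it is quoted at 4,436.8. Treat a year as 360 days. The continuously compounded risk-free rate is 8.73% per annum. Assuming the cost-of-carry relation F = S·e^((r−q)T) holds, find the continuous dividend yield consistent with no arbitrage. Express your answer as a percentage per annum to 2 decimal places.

2.12%

From F = S·e^((r−q)T): (r − q) = ln(F/S)/T
ln(4436.8/4199.0) = ln(1.056633) = 0.055087
(r − q) = 0.055087 / (300/360) = 0.066104
q = r − ln(F/S)/T = 0.0873 − 0.066104 = 0.021196
q = 2.12%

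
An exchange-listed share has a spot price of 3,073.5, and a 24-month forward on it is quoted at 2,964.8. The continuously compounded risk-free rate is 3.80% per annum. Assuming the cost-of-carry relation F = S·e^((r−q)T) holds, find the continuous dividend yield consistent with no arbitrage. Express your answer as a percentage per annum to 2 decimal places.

5.60%

From F = S·e^((r−q)T): (r − q) = ln(F/S)/T
ln(2964.8/3073.5) = ln(0.964633) = -0.036008
(r − q) = -0.036008 / (24/12) = -0.018004
q = r − ln(F/S)/T = 0.0380 + 0.018004 = 0.056004
q = 5.60%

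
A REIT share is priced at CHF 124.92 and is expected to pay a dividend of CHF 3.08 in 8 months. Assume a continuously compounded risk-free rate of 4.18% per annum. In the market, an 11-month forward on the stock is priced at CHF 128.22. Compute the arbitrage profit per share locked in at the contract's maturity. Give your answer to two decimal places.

PV(dividends) I = 3.08·e^(−0.0418·8/12) = 2.9954
Fair forward F* = (S − I)·e^(rT) = (124.92 − 2.9954)·e^0.038317 = 121.9246 × 1.039061 = 126.6871
Market CHF 128.22 > fair 126.6871: forward overpriced → cash-and-carry (borrow at r, buy the stock and collect the dividends, short the forward).
Profit at T = |F_mkt − F*| = |128.22 − 126.6871| = CHF 1.53 per share

CHF 1.53 per share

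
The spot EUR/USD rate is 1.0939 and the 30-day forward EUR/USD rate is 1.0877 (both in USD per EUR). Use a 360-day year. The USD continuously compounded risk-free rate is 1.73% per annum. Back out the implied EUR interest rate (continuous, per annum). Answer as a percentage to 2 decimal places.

8.55%

F = S·e^((r_USD − r_EUR)T) ⇒ r_EUR = r_USD − ln(F/S)/T
ln(1.0877/1.0939) = -0.005684; /(30/360) = -0.068208
r_EUR = 0.0173 + 0.068208 = 0.085508
r_EUR = 8.55%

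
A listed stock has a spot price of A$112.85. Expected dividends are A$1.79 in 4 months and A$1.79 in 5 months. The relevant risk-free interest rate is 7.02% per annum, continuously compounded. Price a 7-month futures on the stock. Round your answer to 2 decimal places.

A$113.93

PV(dividends) I = 1.79·e^(−0.0702·4/12) + 1.79·e^(−0.0702·5/12)
I = 1.7486 + 1.7384 = 3.4870
F = (S − I)·e^(rT) = (112.85 − 3.4870) · e^(0.0702·7/12)
= 109.3630 · e^0.040950 = 109.3630 × 1.041800 = A$113.93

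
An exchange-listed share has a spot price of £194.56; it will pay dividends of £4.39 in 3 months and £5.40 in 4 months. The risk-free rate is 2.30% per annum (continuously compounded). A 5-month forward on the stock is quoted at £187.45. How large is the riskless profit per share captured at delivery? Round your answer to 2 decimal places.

PV(dividends) I = 4.39·e^(−0.0230·3/12) + 5.40·e^(−0.0230·4/12) = 9.7236
Fair forward F* = (S − I)·e^(rT) = (194.56 − 9.7236)·e^0.009583 = 184.8364 × 1.009629 = 186.6162
Market £187.45 > fair 186.6162: forward overpriced → cash-and-carry (borrow at r, buy the stock and collect the dividends, short the forward).
Profit at T = |F_mkt − F*| = |187.45 − 186.6162| = £0.83 per share

£0.83 per share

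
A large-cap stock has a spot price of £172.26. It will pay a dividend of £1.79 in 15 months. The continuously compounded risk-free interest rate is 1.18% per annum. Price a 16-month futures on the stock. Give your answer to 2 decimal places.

PV(dividends) I = 1.79·e^(−0.0118·15/12)
I = 1.7638
F = (S − I)·e^(rT) = (172.26 − 1.7638) · e^(0.0118·16/12)
= 170.4962 · e^0.015733 = 170.4962 × 1.015857 = £173.20

£173.20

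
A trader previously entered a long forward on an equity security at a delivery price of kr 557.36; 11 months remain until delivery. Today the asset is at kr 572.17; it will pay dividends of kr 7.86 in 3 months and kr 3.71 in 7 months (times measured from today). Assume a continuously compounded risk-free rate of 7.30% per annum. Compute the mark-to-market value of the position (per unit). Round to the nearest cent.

kr 39.61

PV(remaining dividends) I = 7.86·e^(−0.0730·3/12) + 3.71·e^(−0.0730·7/12) = 11.2732
Current forward F = (S − I)·e^(rT) = (572.17 − 11.2732)·e^(0.0730·11/12) = 560.8968 × 1.069206 = 599.7142
Value (long) = (F − K)·e^(−rT) = (599.7142 − 557.36) × 0.935273 = 39.6127
Value = kr 39.61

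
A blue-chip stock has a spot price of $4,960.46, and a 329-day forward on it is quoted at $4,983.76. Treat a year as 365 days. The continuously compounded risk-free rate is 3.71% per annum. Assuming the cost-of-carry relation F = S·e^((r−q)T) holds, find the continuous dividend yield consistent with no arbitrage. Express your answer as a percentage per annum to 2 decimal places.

3.19%

From F = S·e^((r−q)T): (r − q) = ln(F/S)/T
ln(4983.76/4960.46) = ln(1.004697) = 0.004686
(r − q) = 0.004686 / (329/365) = 0.005199
q = r − ln(F/S)/T = 0.0371 − 0.005199 = 0.031901
q = 3.19%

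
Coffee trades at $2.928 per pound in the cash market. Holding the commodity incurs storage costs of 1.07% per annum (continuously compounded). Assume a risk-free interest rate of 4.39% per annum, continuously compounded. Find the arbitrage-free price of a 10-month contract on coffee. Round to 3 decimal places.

Net carry = r + u − y = 0.0439 + 0.0107 − 0.0000 = 0.0546
F = S·e^((r+u−y)T) = 2.928 · e^(0.0546 × 10/12) = 2.928 · e^0.045500
= 2.928 × 1.046551 = $3.064 per pound

$3.064 per pound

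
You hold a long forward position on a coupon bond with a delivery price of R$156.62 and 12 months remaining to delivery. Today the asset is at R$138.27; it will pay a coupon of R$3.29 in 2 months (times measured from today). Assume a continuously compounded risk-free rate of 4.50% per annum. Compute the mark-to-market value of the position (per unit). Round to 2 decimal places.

PV(remaining coupons) I = 3.29·e^(−0.0450·2/12) = 3.2654
Current forward F = (S − I)·e^(rT) = (138.27 − 3.2654)·e^(0.0450·12/12) = 135.0046 × 1.046028 = 141.2186
Value (long) = (F − K)·e^(−rT) = (141.2186 − 156.62) × 0.955997 = -14.7237
Value = -R$14.72

-R$14.72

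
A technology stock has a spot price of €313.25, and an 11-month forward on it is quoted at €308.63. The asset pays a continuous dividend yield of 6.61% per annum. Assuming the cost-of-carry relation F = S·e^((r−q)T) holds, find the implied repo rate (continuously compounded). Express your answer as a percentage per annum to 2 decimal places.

From F = S·e^((r−q)T): (r − q) = ln(F/S)/T
ln(308.63/313.25) = ln(0.985251) = -0.014859
(r − q) = -0.014859 / (11/12) = -0.016210
r = ln(F/S)/T + q = -0.016210 + 0.0661 = 0.049890
r = 4.99%

4.99%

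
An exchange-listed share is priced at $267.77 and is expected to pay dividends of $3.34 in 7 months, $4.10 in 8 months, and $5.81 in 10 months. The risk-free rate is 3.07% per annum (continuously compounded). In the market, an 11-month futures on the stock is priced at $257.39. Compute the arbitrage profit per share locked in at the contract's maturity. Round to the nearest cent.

PV(dividends) I = 3.34·e^(−0.0307·7/12) + 4.10·e^(−0.0307·8/12) + 5.81·e^(−0.0307·10/12) = 12.9609
Fair futures F* = (S − I)·e^(rT) = (267.77 − 12.9609)·e^0.028142 = 254.8091 × 1.028542 = 262.0819
Market $257.39 < fair 262.0819: forward underpriced → reverse cash-and-carry (short the stock, invest proceeds at r, pay the dividends, go long the forward).
Profit at T = |F_mkt − F*| = |257.39 − 262.0819| = $4.69 per share

$4.69 per share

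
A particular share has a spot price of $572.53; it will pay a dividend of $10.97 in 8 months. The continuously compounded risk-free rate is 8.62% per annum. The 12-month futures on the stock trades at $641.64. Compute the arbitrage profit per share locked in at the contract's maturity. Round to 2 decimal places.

PV(dividends) I = 10.97·e^(−0.0862·8/12) = 10.3574
Fair futures F* = (S − I)·e^(rT) = (572.53 − 10.3574)·e^0.086200 = 562.1726 × 1.090024 = 612.7816
Market $641.64 > fair 612.7816: forward overpriced → cash-and-carry (borrow at r, buy the stock and collect the dividends, short the forward).
Profit at T = |F_mkt − F*| = |641.64 − 612.7816| = $28.86 per share

$28.86 per share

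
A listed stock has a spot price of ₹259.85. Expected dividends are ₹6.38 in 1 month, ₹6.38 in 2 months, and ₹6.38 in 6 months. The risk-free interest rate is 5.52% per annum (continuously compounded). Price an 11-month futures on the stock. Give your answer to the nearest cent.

₹253.48

PV(dividends) I = 6.38·e^(−0.0552·1/12) + 6.38·e^(−0.0552·2/12) + 6.38·e^(−0.0552·6/12)
I = 6.3507 + 6.3216 + 6.2063 = 18.8786
F = (S − I)·e^(rT) = (259.85 − 18.8786) · e^(0.0552·11/12)
= 240.9714 · e^0.050600 = 240.9714 × 1.051902 = ₹253.48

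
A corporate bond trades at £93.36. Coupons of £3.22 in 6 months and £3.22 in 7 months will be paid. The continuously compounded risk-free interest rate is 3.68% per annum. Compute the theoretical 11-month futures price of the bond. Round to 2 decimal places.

£90.03

PV(coupons) I = 3.22·e^(−0.0368·6/12) + 3.22·e^(−0.0368·7/12)
I = 3.1613 + 3.1516 = 6.3129
F = (S − I)·e^(rT) = (93.36 − 6.3129) · e^(0.0368·11/12)
= 87.0471 · e^0.033733 = 87.0471 × 1.034308 = £90.03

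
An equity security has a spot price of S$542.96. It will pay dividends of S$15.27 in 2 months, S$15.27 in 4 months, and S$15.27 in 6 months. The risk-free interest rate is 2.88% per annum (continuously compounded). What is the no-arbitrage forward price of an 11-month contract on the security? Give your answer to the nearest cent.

S$510.90

PV(dividends) I = 15.27·e^(−0.0288·2/12) + 15.27·e^(−0.0288·4/12) + 15.27·e^(−0.0288·6/12)
I = 15.1969 + 15.1241 + 15.0517 = 45.3727
F = (S − I)·e^(rT) = (542.96 − 45.3727) · e^(0.0288·11/12)
= 497.5873 · e^0.026400 = 497.5873 × 1.026752 = S$510.90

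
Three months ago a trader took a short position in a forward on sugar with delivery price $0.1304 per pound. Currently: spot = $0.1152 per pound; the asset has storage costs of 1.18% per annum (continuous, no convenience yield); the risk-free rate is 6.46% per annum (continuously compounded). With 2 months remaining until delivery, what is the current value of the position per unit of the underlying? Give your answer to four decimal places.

Current fair forward for the remaining 2 months: F = S·e^((r + u)·T), (r + u) = 0.0646 + 0.0118 = 0.0764
F = 0.1152 · e^(0.0764 × 2/12) = 0.1152 × 1.012815 = 0.1167
Value of long forward = (F − K)·e^(−rT) = (0.1167 − 0.1304) · e^(−0.0646·2/12)
= -0.0137 × 0.989291 = -0.0136
Short position value = −(long value) = $0.0136

$0.0136 per pound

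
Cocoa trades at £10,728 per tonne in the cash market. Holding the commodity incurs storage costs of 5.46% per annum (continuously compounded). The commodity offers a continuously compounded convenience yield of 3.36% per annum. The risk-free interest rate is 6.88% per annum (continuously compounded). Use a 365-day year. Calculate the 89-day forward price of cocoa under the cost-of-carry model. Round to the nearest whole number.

Net carry = r + u − y = 0.0688 + 0.0546 − 0.0336 = 0.0898
F = S·e^((r+u−y)T) = 10728 · e^(0.0898 × 89/365) = 10728 · e^0.021896
= 10728 × 1.022137 = £10,965 per tonne

£10,965 per tonne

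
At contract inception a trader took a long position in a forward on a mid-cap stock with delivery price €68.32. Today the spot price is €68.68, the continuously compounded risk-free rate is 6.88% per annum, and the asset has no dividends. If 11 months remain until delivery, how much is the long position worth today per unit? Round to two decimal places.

€4.54

Current fair forward for the remaining 11 months: F = S·e^(r·T), r = 0.0688
F = 68.68 · e^(0.0688 × 11/12) = 68.68 × 1.065098 = 73.1509
Value of long forward = (F − K)·e^(−rT) = (73.1509 − 68.32) · e^(−0.0688·11/12)
= 4.8309 × 0.938881 = 4.54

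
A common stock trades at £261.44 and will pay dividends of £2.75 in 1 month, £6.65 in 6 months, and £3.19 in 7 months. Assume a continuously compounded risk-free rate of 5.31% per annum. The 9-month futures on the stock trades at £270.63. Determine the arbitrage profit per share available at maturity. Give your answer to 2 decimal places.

£11.37 per share

PV(dividends) I = 2.75·e^(−0.0531·1/12) + 6.65·e^(−0.0531·6/12) + 3.19·e^(−0.0531·7/12) = 12.3063
Fair futures F* = (S − I)·e^(rT) = (261.44 − 12.3063)·e^0.039825 = 249.1337 × 1.040629 = 259.2558
Market £270.63 > fair 259.2558: forward overpriced → cash-and-carry (borrow at r, buy the stock and collect the dividends, short the forward).
Profit at T = |F_mkt − F*| = |270.63 − 259.2558| = £11.37 per share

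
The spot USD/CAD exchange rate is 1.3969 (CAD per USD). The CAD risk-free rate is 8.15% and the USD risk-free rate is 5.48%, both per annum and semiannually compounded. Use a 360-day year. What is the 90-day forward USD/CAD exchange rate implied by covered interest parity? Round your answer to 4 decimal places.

By covered interest parity, F = S · (1+r_CAD/2)^(2T) / (1+r_USD/2)^(2T)
= 1.3969 × 1.020172 / 1.013607 = 1.3969 × 1.006477
F = 1.4059 CAD per USD

1.4059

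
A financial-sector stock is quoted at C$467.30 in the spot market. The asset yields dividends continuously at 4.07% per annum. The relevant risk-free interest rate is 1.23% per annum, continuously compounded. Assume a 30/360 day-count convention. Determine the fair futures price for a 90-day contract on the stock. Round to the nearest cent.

F = S·e^((r − q)T) = 467.30 · e^((0.0123 − 0.0407) × 90/360)
= 467.30 · e^-0.007100 = 467.30 × 0.992925
F = C$463.99

C$463.99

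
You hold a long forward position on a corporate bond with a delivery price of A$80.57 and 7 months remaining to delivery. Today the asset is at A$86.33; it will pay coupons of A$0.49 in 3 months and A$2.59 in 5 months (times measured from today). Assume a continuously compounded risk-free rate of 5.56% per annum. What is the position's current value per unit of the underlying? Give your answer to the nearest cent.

A$5.32

PV(remaining coupons) I = 0.49·e^(−0.0556·3/12) + 2.59·e^(−0.0556·5/12) = 3.0139
Current forward F = (S − I)·e^(rT) = (86.33 − 3.0139)·e^(0.0556·7/12) = 83.3161 × 1.032965 = 86.0626
Value (long) = (F − K)·e^(−rT) = (86.0626 − 80.57) × 0.968087 = 5.3173
Value = A$5.32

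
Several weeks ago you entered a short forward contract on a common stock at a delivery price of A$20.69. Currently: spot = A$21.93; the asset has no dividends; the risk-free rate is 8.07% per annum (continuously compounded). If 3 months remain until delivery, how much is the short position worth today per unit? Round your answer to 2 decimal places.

Current fair forward for the remaining 3 months: F = S·e^(r·T), r = 0.0807
F = 21.93 · e^(0.0807 × 3/12) = 21.93 × 1.020380 = 22.3769
Value of long forward = (F − K)·e^(−rT) = (22.3769 − 20.69) · e^(−0.0807·3/12)
= 1.6869 × 0.980027 = 1.65
Short position value = −(long value) = -A$1.65

-A$1.65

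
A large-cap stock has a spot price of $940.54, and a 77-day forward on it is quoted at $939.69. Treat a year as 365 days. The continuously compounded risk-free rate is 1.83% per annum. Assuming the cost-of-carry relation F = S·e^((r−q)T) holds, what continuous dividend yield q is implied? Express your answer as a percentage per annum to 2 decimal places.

2.26%

From F = S·e^((r−q)T): (r − q) = ln(F/S)/T
ln(939.69/940.54) = ln(0.999096) = -0.000904
(r − q) = -0.000904 / (77/365) = -0.004285
q = r − ln(F/S)/T = 0.0183 + 0.004285 = 0.022585
q = 2.26%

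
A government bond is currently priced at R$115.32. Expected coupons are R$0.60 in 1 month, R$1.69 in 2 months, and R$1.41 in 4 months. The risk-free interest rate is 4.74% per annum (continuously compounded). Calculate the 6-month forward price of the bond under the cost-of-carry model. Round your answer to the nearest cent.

PV(coupons) I = 0.60·e^(−0.0474·1/12) + 1.69·e^(−0.0474·2/12) + 1.41·e^(−0.0474·4/12)
I = 0.5976 + 1.6767 + 1.3879 = 3.6622
F = (S − I)·e^(rT) = (115.32 − 3.6622) · e^(0.0474·6/12)
= 111.6578 · e^0.023700 = 111.6578 × 1.023983 = R$114.34

R$114.34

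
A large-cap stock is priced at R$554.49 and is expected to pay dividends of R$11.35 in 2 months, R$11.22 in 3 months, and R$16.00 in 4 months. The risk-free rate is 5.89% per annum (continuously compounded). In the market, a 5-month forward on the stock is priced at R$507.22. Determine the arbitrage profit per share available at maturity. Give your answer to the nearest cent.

R$22.12 per share

PV(dividends) I = 11.35·e^(−0.0589·2/12) + 11.22·e^(−0.0589·3/12) + 16.00·e^(−0.0589·4/12) = 37.9841
Fair forward F* = (S − I)·e^(rT) = (554.49 − 37.9841)·e^0.024542 = 516.5059 × 1.024846 = 529.3390
Market R$507.22 < fair 529.3390: forward underpriced → reverse cash-and-carry (short the stock, invest proceeds at r, pay the dividends, go long the forward).
Profit at T = |F_mkt − F*| = |507.22 − 529.3390| = R$22.12 per share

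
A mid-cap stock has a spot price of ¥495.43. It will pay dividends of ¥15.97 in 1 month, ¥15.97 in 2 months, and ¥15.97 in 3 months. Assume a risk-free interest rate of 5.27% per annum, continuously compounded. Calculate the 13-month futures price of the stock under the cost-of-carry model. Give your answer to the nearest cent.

PV(dividends) I = 15.97·e^(−0.0527·1/12) + 15.97·e^(−0.0527·2/12) + 15.97·e^(−0.0527·3/12)
I = 15.9000 + 15.8303 + 15.7610 = 47.4913
F = (S − I)·e^(rT) = (495.43 − 47.4913) · e^(0.0527·13/12)
= 447.9387 · e^0.057092 = 447.9387 × 1.058753 = ¥474.26

¥474.26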